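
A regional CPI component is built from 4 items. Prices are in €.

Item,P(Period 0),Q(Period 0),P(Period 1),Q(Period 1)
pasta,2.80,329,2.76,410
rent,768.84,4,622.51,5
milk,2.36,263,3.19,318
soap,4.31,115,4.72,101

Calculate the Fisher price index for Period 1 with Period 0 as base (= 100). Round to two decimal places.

93.16

Laspeyres component (base-period weights):
ΣP(Period 1)Q(Period 0) = 2.76×329 + 622.51×4 + 3.19×263 + 4.72×115 = 908.04 + 2490.04 + 838.97 + 542.8 = 4779.85
ΣP(Period 0)Q(Period 0) = 2.80×329 + 768.84×4 + 2.36×263 + 4.31×115 = 921.2 + 3075.36 + 620.68 + 495.65 = 5112.89
L = 4779.85 / 5112.89 × 100 = 93.4863
Paasche component (current-period weights):
ΣP(Period 1)Q(Period 1) = 2.76×410 + 622.51×5 + 3.19×318 + 4.72×101 = 1131.6 + 3112.55 + 1014.42 + 476.72 = 5735.29
ΣP(Period 0)Q(Period 1) = 2.80×410 + 768.84×5 + 2.36×318 + 4.31×101 = 1148 + 3844.2 + 750.48 + 435.31 = 6177.99
P = 5735.29 / 6177.99 × 100 = 92.8342
Fisher = √(L × P) = √(93.4863 × 92.8342) = 93.1597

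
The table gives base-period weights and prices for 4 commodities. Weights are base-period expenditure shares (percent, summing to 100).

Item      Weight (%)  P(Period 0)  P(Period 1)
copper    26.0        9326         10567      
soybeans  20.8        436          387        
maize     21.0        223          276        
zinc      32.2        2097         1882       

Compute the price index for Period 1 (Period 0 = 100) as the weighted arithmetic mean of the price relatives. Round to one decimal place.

102.8

copper: 26.0 × (10567/9326) = 26.0 × 1.133069 = 29.4598
soybeans: 20.8 × (387/436) = 20.8 × 0.887615 = 18.4624
maize: 21.0 × (276/223) = 21.0 × 1.237668 = 25.9910
zinc: 32.2 × (1882/2097) = 32.2 × 0.897473 = 28.8986
Index = Σ wᵢ·(p₁ᵢ/p₀ᵢ) = 29.4598 + 18.4624 + 25.9910 + 28.8986 = 102.8118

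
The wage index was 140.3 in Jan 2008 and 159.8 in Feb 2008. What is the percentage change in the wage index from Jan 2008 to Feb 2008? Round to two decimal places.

13.90%

Change = (159.8 − 140.3) / 140.3 × 100
       = 19.5 / 140.3 × 100 = 13.8988%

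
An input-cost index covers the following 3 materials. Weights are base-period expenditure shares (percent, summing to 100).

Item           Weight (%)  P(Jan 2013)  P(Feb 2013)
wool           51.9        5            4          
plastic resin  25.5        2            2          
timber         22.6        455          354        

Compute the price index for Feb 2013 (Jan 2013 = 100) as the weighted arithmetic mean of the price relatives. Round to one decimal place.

wool: 51.9 × (4/5) = 51.9 × 0.800000 = 41.5200
plastic resin: 25.5 × (2/2) = 25.5 × 1.000000 = 25.5000
timber: 22.6 × (354/455) = 22.6 × 0.778022 = 17.5833
Index = Σ wᵢ·(p₁ᵢ/p₀ᵢ) = 41.5200 + 25.5000 + 17.5833 = 84.6033

84.6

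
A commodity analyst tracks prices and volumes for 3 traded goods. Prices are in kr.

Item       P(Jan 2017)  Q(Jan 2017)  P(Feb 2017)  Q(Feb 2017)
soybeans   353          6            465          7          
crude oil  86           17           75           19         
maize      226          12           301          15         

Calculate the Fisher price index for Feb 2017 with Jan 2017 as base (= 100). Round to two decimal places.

Laspeyres component (base-period weights):
ΣP(Feb 2017)Q(Jan 2017) = 465×6 + 75×17 + 301×12 = 2790 + 1275 + 3612 = 7677
ΣP(Jan 2017)Q(Jan 2017) = 353×6 + 86×17 + 226×12 = 2118 + 1462 + 2712 = 6292
L = 7677 / 6292 × 100 = 122.0121
Paasche component (current-period weights):
ΣP(Feb 2017)Q(Feb 2017) = 465×7 + 75×19 + 301×15 = 3255 + 1425 + 4515 = 9195
ΣP(Jan 2017)Q(Feb 2017) = 353×7 + 86×19 + 226×15 = 2471 + 1634 + 3390 = 7495
P = 9195 / 7495 × 100 = 122.6818
Fisher = √(L × P) = √(122.0121 × 122.6818) = 122.3465

122.35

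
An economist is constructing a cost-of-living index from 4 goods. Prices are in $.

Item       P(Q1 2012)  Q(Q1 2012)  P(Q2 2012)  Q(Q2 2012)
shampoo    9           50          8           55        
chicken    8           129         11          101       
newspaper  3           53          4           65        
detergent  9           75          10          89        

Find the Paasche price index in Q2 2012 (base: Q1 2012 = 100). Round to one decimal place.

Paasche price index uses current-period quantities as weights.
ΣP(Q2 2012)·Q(Q2 2012) = 8×55 + 11×101 + 4×65 + 10×89 = 440 + 1111 + 260 + 890 = 2701
ΣP(Q1 2012)·Q(Q2 2012) = 9×55 + 8×101 + 3×65 + 9×89 = 495 + 808 + 195 + 801 = 2299
Index = 2701 / 2299 × 100 = 117.4859

117.5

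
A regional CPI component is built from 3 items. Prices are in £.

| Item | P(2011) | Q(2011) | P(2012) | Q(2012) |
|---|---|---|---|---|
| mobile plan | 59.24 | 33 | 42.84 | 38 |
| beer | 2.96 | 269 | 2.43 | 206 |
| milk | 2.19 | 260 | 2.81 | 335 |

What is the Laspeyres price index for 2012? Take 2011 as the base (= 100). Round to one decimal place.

Laspeyres price index uses base-period quantities as weights.
ΣP(2012)·Q(2011) = 42.84×33 + 2.43×269 + 2.81×260 = 1413.72 + 653.67 + 730.6 = 2797.99
ΣP(2011)·Q(2011) = 59.24×33 + 2.96×269 + 2.19×260 = 1954.92 + 796.24 + 569.4 = 3320.56
Index = 2797.99 / 3320.56 × 100 = 84.2626

84.3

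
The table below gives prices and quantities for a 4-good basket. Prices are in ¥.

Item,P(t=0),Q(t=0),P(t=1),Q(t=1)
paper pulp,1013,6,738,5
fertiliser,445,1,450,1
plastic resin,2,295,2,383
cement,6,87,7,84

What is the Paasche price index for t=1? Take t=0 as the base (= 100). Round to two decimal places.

81.03

Paasche price index uses current-period quantities as weights.
ΣP(t=1)·Q(t=1) = 738×5 + 450×1 + 2×383 + 7×84 = 3690 + 450 + 766 + 588 = 5494
ΣP(t=0)·Q(t=1) = 1013×5 + 445×1 + 2×383 + 6×84 = 5065 + 445 + 766 + 504 = 6780
Index = 5494 / 6780 × 100 = 81.0324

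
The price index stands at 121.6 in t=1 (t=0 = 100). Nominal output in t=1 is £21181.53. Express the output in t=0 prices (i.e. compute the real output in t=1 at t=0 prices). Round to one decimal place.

17419.0

Real = Nominal ÷ (Index/100) = 21181.53 ÷ (121.6/100)
     = 21181.53 ÷ 1.216 = 17419.0214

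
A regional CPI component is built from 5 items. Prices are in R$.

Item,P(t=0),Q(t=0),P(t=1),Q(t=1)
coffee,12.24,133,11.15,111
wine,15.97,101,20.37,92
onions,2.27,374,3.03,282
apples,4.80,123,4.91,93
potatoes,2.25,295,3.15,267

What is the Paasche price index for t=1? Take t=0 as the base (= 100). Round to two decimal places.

Paasche price index uses current-period quantities as weights.
ΣP(t=1)·Q(t=1) = 11.15×111 + 20.37×92 + 3.03×282 + 4.91×93 + 3.15×267 = 1237.65 + 1874.04 + 854.46 + 456.63 + 841.05 = 5263.83
ΣP(t=0)·Q(t=1) = 12.24×111 + 15.97×92 + 2.27×282 + 4.80×93 + 2.25×267 = 1358.64 + 1469.24 + 640.14 + 446.4 + 600.75 = 4515.17
Index = 5263.83 / 4515.17 × 100 = 116.5810

116.58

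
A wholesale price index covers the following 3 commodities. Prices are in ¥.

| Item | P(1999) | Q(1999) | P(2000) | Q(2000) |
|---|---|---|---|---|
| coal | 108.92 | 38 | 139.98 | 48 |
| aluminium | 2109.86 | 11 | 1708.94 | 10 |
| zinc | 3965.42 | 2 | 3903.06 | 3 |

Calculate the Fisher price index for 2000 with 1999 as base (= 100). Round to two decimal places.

Laspeyres component (base-period weights):
ΣP(2000)Q(1999) = 139.98×38 + 1708.94×11 + 3903.06×2 = 5319.24 + 18798.34 + 7806.12 = 31923.7
ΣP(1999)Q(1999) = 108.92×38 + 2109.86×11 + 3965.42×2 = 4138.96 + 23208.46 + 7930.84 = 35278.26
L = 31923.7 / 35278.26 × 100 = 90.4911
Paasche component (current-period weights):
ΣP(2000)Q(2000) = 139.98×48 + 1708.94×10 + 3903.06×3 = 6719.04 + 17089.4 + 11709.18 = 35517.62
ΣP(1999)Q(2000) = 108.92×48 + 2109.86×10 + 3965.42×3 = 5228.16 + 21098.6 + 11896.26 = 38223.02
P = 35517.62 / 38223.02 × 100 = 92.9221
Fisher = √(L × P) = √(90.4911 × 92.9221) = 91.6985

91.70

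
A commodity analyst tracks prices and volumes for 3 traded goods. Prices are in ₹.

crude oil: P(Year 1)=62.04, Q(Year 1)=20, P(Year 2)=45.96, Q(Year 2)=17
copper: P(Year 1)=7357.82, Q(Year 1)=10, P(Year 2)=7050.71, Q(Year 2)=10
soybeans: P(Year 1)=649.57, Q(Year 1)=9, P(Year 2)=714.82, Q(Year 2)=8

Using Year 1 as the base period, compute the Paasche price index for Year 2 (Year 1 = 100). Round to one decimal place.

96.5

Paasche price index uses current-period quantities as weights.
ΣP(Year 2)·Q(Year 2) = 45.96×17 + 7050.71×10 + 714.82×8 = 781.32 + 70507.1 + 5718.56 = 77006.98
ΣP(Year 1)·Q(Year 2) = 62.04×17 + 7357.82×10 + 649.57×8 = 1054.68 + 73578.2 + 5196.56 = 79829.44
Index = 77006.98 / 79829.44 × 100 = 96.4644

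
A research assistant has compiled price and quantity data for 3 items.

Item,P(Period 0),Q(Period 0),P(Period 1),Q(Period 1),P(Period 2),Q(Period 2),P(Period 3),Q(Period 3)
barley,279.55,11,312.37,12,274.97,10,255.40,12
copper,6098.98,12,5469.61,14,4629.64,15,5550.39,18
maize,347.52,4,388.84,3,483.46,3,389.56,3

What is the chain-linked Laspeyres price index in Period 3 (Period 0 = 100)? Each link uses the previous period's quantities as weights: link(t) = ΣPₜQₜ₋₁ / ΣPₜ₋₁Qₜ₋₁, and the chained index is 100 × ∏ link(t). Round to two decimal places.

91.70

Link Period 0→Period 1:
ΣP(Period 1)Q(Period 0) = 312.37×11 + 5469.61×12 + 388.84×4 = 3436.07 + 65635.32 + 1555.36 = 70626.75
ΣP(Period 0)Q(Period 0) = 279.55×11 + 6098.98×12 + 347.52×4 = 3075.05 + 73187.76 + 1390.08 = 77652.89
link = 70626.75/77652.89 = 0.909519
Link Period 1→Period 2:
ΣP(Period 2)Q(Period 1) = 274.97×12 + 4629.64×14 + 483.46×3 = 3299.64 + 64814.96 + 1450.38 = 69564.98
ΣP(Period 1)Q(Period 1) = 312.37×12 + 5469.61×14 + 388.84×3 = 3748.44 + 76574.54 + 1166.52 = 81489.5
link = 69564.98/81489.5 = 0.853668
Link Period 2→Period 3:
ΣP(Period 3)Q(Period 2) = 255.40×10 + 5550.39×15 + 389.56×3 = 2554 + 83255.85 + 1168.68 = 86978.53
ΣP(Period 2)Q(Period 2) = 274.97×10 + 4629.64×15 + 483.46×3 = 2749.7 + 69444.6 + 1450.38 = 73644.68
link = 86978.53/73644.68 = 1.181057
Chained index = 100 × 0.909519 × 0.853668 × 1.181057 = 91.7004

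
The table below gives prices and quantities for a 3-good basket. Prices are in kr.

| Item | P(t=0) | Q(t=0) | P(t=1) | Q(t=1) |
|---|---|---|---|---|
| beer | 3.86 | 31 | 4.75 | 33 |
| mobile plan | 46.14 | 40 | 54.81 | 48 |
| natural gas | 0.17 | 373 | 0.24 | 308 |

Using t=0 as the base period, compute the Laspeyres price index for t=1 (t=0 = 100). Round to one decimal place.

Laspeyres price index uses base-period quantities as weights.
ΣP(t=1)·Q(t=0) = 4.75×31 + 54.81×40 + 0.24×373 = 147.25 + 2192.4 + 89.52 = 2429.17
ΣP(t=0)·Q(t=0) = 3.86×31 + 46.14×40 + 0.17×373 = 119.66 + 1845.6 + 63.41 = 2028.67
Index = 2429.17 / 2028.67 × 100 = 119.7420

119.7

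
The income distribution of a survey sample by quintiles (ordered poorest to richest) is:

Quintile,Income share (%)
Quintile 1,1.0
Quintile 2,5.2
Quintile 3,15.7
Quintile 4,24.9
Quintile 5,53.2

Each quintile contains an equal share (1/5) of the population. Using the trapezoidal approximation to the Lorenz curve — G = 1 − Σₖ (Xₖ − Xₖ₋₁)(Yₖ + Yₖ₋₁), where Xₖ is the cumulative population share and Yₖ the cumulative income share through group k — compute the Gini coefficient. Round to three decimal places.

0.496

Cumulative income shares Yₖ: 0.0100, 0.0620, 0.2190, 0.4680, 1.0000
Σ (Xₖ−Xₖ₋₁)(Yₖ+Yₖ₋₁) = (1/5)(0.0100+0.0000) + (1/5)(0.0620+0.0100) + (1/5)(0.2190+0.0620) + (1/5)(0.4680+0.2190) + (1/5)(1.0000+0.4680)
  = 0.0020 + 0.0144 + 0.0562 + 0.1374 + 0.2936 = 0.5036
G = 1 − 0.5036 = 0.4964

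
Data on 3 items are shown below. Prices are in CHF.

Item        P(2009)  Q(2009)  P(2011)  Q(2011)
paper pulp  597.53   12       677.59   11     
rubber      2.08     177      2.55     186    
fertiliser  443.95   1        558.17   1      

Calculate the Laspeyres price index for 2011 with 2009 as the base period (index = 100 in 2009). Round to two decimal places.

114.51

Laspeyres price index uses base-period quantities as weights.
ΣP(2011)·Q(2009) = 677.59×12 + 2.55×177 + 558.17×1 = 8131.08 + 451.35 + 558.17 = 9140.6
ΣP(2009)·Q(2009) = 597.53×12 + 2.08×177 + 443.95×1 = 7170.36 + 368.16 + 443.95 = 7982.47
Index = 9140.6 / 7982.47 × 100 = 114.5084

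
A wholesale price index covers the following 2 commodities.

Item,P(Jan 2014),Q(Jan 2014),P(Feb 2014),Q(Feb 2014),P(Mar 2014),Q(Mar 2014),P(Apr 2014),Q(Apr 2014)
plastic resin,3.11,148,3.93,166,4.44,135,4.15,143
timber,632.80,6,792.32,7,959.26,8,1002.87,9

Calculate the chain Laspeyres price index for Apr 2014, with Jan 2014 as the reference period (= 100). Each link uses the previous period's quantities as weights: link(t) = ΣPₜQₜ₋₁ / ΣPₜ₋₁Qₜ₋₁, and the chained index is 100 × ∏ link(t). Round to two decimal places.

156.31

Link Jan 2014→Feb 2014:
ΣP(Feb 2014)Q(Jan 2014) = 3.93×148 + 792.32×6 = 581.64 + 4753.92 = 5335.56
ΣP(Jan 2014)Q(Jan 2014) = 3.11×148 + 632.80×6 = 460.28 + 3796.8 = 4257.08
link = 5335.56/4257.08 = 1.253338
Link Feb 2014→Mar 2014:
ΣP(Mar 2014)Q(Feb 2014) = 4.44×166 + 959.26×7 = 737.04 + 6714.82 = 7451.86
ΣP(Feb 2014)Q(Feb 2014) = 3.93×166 + 792.32×7 = 652.38 + 5546.24 = 6198.62
link = 7451.86/6198.62 = 1.202180
Link Mar 2014→Apr 2014:
ΣP(Apr 2014)Q(Mar 2014) = 4.15×135 + 1002.87×8 = 560.25 + 8022.96 = 8583.21
ΣP(Mar 2014)Q(Mar 2014) = 4.44×135 + 959.26×8 = 599.4 + 7674.08 = 8273.48
link = 8583.21/8273.48 = 1.037436
Chained index = 100 × 1.253338 × 1.202180 × 1.037436 = 156.3145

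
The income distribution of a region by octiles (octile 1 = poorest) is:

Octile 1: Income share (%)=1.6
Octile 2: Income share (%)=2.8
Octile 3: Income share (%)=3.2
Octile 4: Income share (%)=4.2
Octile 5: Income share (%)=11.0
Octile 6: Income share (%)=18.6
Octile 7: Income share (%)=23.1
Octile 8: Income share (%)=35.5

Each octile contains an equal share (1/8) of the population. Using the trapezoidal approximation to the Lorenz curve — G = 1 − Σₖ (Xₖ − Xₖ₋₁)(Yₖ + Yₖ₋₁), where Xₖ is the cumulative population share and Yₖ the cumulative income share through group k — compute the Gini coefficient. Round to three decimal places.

0.490

Cumulative income shares Yₖ: 0.0160, 0.0440, 0.0760, 0.1180, 0.2280, 0.4140, 0.6450, 1.0000
Σ (Xₖ−Xₖ₋₁)(Yₖ+Yₖ₋₁) = (1/8)(0.0160+0.0000) + (1/8)(0.0440+0.0160) + (1/8)(0.0760+0.0440) + (1/8)(0.1180+0.0760) + (1/8)(0.2280+0.1180) + (1/8)(0.4140+0.2280) + (1/8)(0.6450+0.4140) + (1/8)(1.0000+0.6450)
  = 0.0020 + 0.0075 + 0.0150 + 0.0243 + 0.0432 + 0.0803 + 0.1324 + 0.2056 = 0.5102
G = 1 − 0.5102 = 0.4898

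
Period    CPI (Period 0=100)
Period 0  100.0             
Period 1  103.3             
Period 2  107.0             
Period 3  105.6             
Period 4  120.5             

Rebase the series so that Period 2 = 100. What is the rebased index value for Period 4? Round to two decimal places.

112.62

Rebased(Period 4) = 120.5 / 107.0 × 100 = 112.6168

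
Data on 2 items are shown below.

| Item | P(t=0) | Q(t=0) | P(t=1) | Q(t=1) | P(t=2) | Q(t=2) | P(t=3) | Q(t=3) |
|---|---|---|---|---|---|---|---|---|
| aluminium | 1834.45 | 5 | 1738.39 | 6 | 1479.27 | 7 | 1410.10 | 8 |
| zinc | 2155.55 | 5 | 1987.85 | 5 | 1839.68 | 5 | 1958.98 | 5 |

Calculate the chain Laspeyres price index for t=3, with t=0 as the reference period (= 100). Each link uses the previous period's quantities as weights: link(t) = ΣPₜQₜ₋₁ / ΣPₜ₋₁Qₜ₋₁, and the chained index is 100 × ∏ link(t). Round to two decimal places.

83.34

Link t=0→t=1:
ΣP(t=1)Q(t=0) = 1738.39×5 + 1987.85×5 = 8691.95 + 9939.25 = 18631.2
ΣP(t=0)Q(t=0) = 1834.45×5 + 2155.55×5 = 9172.25 + 10777.75 = 19950
link = 18631.2/19950 = 0.933895
Link t=1→t=2:
ΣP(t=2)Q(t=1) = 1479.27×6 + 1839.68×5 = 8875.62 + 9198.4 = 18074.02
ΣP(t=1)Q(t=1) = 1738.39×6 + 1987.85×5 = 10430.34 + 9939.25 = 20369.59
link = 18074.02/20369.59 = 0.887304
Link t=2→t=3:
ΣP(t=3)Q(t=2) = 1410.10×7 + 1958.98×5 = 9870.7 + 9794.9 = 19665.6
ΣP(t=2)Q(t=2) = 1479.27×7 + 1839.68×5 = 10354.89 + 9198.4 = 19553.29
link = 19665.6/19553.29 = 1.005744
Chained index = 100 × 0.933895 × 0.887304 × 1.005744 = 83.3408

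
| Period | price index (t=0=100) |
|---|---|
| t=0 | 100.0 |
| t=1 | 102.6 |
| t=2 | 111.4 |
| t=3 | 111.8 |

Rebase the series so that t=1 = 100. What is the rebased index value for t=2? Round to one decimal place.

108.6

Rebased(t=2) = 111.4 / 102.6 × 100 = 108.5770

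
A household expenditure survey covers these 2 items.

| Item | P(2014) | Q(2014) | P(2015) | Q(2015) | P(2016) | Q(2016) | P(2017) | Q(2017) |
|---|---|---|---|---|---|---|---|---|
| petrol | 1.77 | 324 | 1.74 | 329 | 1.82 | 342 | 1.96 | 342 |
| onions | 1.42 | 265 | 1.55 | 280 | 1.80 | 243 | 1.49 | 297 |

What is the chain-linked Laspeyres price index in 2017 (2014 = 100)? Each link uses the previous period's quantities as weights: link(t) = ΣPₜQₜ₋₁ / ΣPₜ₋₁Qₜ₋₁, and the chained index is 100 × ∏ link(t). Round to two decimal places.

109.51

Link 2014→2015:
ΣP(2015)Q(2014) = 1.74×324 + 1.55×265 = 563.76 + 410.75 = 974.51
ΣP(2014)Q(2014) = 1.77×324 + 1.42×265 = 573.48 + 376.3 = 949.78
link = 974.51/949.78 = 1.026038
Link 2015→2016:
ΣP(2016)Q(2015) = 1.82×329 + 1.80×280 = 598.78 + 504 = 1102.78
ΣP(2015)Q(2015) = 1.74×329 + 1.55×280 = 572.46 + 434 = 1006.46
link = 1102.78/1006.46 = 1.095702
Link 2016→2017:
ΣP(2017)Q(2016) = 1.96×342 + 1.49×243 = 670.32 + 362.07 = 1032.39
ΣP(2016)Q(2016) = 1.82×342 + 1.80×243 = 622.44 + 437.4 = 1059.84
link = 1032.39/1059.84 = 0.974100
Chained index = 100 × 1.026038 × 1.095702 × 0.974100 = 109.5113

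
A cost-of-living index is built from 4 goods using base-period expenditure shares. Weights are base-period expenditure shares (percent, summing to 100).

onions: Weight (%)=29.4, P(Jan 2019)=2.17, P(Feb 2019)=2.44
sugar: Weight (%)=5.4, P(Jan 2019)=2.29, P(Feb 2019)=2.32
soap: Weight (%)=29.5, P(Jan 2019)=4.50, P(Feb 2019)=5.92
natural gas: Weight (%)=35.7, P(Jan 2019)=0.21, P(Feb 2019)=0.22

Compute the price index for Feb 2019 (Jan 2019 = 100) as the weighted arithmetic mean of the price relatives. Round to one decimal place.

onions: 29.4 × (2.44/2.17) = 29.4 × 1.124424 = 33.0581
sugar: 5.4 × (2.32/2.29) = 5.4 × 1.013100 = 5.4707
soap: 29.5 × (5.92/4.50) = 29.5 × 1.315556 = 38.8089
natural gas: 35.7 × (0.22/0.21) = 35.7 × 1.047619 = 37.4000
Index = Σ wᵢ·(p₁ᵢ/p₀ᵢ) = 33.0581 + 5.4707 + 38.8089 + 37.4000 = 114.7377

114.7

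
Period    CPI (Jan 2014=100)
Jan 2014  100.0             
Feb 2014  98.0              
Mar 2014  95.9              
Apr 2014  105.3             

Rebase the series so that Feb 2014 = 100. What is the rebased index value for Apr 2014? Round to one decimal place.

Rebased(Apr 2014) = 105.3 / 98.0 × 100 = 107.4490

107.4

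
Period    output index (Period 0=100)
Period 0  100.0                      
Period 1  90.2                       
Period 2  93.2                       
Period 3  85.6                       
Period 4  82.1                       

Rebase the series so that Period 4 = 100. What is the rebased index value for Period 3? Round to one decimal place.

104.3

Rebased(Period 3) = 85.6 / 82.1 × 100 = 104.2631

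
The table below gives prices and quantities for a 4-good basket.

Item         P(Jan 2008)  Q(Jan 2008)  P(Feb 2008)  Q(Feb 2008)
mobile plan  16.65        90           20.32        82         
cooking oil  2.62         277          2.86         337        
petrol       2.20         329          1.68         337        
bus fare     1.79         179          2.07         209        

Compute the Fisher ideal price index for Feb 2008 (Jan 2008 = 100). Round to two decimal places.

108.16

Laspeyres component (base-period weights):
ΣP(Feb 2008)Q(Jan 2008) = 20.32×90 + 2.86×277 + 1.68×329 + 2.07×179 = 1828.8 + 792.22 + 552.72 + 370.53 = 3544.27
ΣP(Jan 2008)Q(Jan 2008) = 16.65×90 + 2.62×277 + 2.20×329 + 1.79×179 = 1498.5 + 725.74 + 723.8 + 320.41 = 3268.45
L = 3544.27 / 3268.45 × 100 = 108.4389
Paasche component (current-period weights):
ΣP(Feb 2008)Q(Feb 2008) = 20.32×82 + 2.86×337 + 1.68×337 + 2.07×209 = 1666.24 + 963.82 + 566.16 + 432.63 = 3628.85
ΣP(Jan 2008)Q(Feb 2008) = 16.65×82 + 2.62×337 + 2.20×337 + 1.79×209 = 1365.3 + 882.94 + 741.4 + 374.11 = 3363.75
P = 3628.85 / 3363.75 × 100 = 107.8811
Fisher = √(L × P) = √(108.4389 × 107.8811) = 108.1596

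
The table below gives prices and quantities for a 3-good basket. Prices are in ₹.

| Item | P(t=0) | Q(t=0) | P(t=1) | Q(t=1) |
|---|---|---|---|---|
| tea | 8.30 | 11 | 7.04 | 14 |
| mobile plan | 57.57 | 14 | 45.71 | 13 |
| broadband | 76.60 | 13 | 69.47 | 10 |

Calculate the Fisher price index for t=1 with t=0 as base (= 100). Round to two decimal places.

85.35

Laspeyres component (base-period weights):
ΣP(t=1)Q(t=0) = 7.04×11 + 45.71×14 + 69.47×13 = 77.44 + 639.94 + 903.11 = 1620.49
ΣP(t=0)Q(t=0) = 8.30×11 + 57.57×14 + 76.60×13 = 91.3 + 805.98 + 995.8 = 1893.08
L = 1620.49 / 1893.08 × 100 = 85.6007
Paasche component (current-period weights):
ΣP(t=1)Q(t=1) = 7.04×14 + 45.71×13 + 69.47×10 = 98.56 + 594.23 + 694.7 = 1387.49
ΣP(t=0)Q(t=1) = 8.30×14 + 57.57×13 + 76.60×10 = 116.2 + 748.41 + 766 = 1630.61
P = 1387.49 / 1630.61 × 100 = 85.0902
Fisher = √(L × P) = √(85.6007 × 85.0902) = 85.3451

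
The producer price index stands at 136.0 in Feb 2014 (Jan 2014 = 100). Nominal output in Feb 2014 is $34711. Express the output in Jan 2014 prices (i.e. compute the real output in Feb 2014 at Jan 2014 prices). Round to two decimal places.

Real = Nominal ÷ (Index/100) = 34711 ÷ (136.0/100)
     = 34711 ÷ 1.360 = 25522.7941

25522.79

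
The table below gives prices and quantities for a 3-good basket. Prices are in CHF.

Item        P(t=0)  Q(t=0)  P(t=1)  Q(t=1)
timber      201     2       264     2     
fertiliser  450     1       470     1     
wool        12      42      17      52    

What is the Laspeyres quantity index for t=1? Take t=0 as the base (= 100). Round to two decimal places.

Laspeyres quantity index uses base-period prices as weights.
ΣP(t=0)·Q(t=1) = 201×2 + 450×1 + 12×52 = 402 + 450 + 624 = 1476
ΣP(t=0)·Q(t=0) = 201×2 + 450×1 + 12×42 = 402 + 450 + 504 = 1356
Index = 1476 / 1356 × 100 = 108.8496

108.85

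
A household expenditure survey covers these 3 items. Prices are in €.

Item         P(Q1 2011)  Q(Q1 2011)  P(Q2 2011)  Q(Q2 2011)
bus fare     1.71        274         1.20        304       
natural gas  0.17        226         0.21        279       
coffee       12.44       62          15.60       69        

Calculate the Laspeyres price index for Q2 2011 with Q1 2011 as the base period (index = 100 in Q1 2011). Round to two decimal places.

Laspeyres price index uses base-period quantities as weights.
ΣP(Q2 2011)·Q(Q1 2011) = 1.20×274 + 0.21×226 + 15.60×62 = 328.8 + 47.46 + 967.2 = 1343.46
ΣP(Q1 2011)·Q(Q1 2011) = 1.71×274 + 0.17×226 + 12.44×62 = 468.54 + 38.42 + 771.28 = 1278.24
Index = 1343.46 / 1278.24 × 100 = 105.1023

105.10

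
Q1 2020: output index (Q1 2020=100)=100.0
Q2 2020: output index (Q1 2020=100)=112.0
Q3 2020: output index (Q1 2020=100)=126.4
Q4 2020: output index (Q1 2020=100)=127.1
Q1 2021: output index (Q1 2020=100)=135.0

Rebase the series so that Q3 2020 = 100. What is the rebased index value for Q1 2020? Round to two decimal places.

79.11

Rebased(Q1 2020) = 100.0 / 126.4 × 100 = 79.1139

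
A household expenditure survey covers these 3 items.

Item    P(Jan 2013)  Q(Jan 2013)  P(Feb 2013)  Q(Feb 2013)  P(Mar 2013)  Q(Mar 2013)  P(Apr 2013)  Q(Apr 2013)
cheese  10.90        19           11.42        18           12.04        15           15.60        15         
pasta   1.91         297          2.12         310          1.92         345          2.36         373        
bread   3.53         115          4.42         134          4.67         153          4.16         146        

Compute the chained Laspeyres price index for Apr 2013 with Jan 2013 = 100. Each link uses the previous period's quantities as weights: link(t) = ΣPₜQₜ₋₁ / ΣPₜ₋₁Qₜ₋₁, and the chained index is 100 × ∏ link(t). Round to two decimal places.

Link Jan 2013→Feb 2013:
ΣP(Feb 2013)Q(Jan 2013) = 11.42×19 + 2.12×297 + 4.42×115 = 216.98 + 629.64 + 508.3 = 1354.92
ΣP(Jan 2013)Q(Jan 2013) = 10.90×19 + 1.91×297 + 3.53×115 = 207.1 + 567.27 + 405.95 = 1180.32
link = 1354.92/1180.32 = 1.147926
Link Feb 2013→Mar 2013:
ΣP(Mar 2013)Q(Feb 2013) = 12.04×18 + 1.92×310 + 4.67×134 = 216.72 + 595.2 + 625.78 = 1437.7
ΣP(Feb 2013)Q(Feb 2013) = 11.42×18 + 2.12×310 + 4.42×134 = 205.56 + 657.2 + 592.28 = 1455.04
link = 1437.7/1455.04 = 0.988083
Link Mar 2013→Apr 2013:
ΣP(Apr 2013)Q(Mar 2013) = 15.60×15 + 2.36×345 + 4.16×153 = 234 + 814.2 + 636.48 = 1684.68
ΣP(Mar 2013)Q(Mar 2013) = 12.04×15 + 1.92×345 + 4.67×153 = 180.6 + 662.4 + 714.51 = 1557.51
link = 1684.68/1557.51 = 1.081650
Chained index = 100 × 1.147926 × 0.988083 × 1.081650 = 122.6857

122.69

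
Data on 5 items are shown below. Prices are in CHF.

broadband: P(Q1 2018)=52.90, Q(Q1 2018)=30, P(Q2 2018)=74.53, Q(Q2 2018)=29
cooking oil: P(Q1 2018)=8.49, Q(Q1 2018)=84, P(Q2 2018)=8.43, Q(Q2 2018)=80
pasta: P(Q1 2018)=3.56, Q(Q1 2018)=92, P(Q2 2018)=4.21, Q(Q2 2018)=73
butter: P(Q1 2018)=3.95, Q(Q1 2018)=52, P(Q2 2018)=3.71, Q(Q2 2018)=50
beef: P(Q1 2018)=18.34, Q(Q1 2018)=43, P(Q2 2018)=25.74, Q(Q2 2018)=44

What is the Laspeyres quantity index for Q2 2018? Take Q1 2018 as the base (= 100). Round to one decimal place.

96.0

Laspeyres quantity index uses base-period prices as weights.
ΣP(Q1 2018)·Q(Q2 2018) = 52.90×29 + 8.49×80 + 3.56×73 + 3.95×50 + 18.34×44 = 1534.1 + 679.2 + 259.88 + 197.5 + 806.96 = 3477.64
ΣP(Q1 2018)·Q(Q1 2018) = 52.90×30 + 8.49×84 + 3.56×92 + 3.95×52 + 18.34×43 = 1587 + 713.16 + 327.52 + 205.4 + 788.62 = 3621.7
Index = 3477.64 / 3621.7 × 100 = 96.0223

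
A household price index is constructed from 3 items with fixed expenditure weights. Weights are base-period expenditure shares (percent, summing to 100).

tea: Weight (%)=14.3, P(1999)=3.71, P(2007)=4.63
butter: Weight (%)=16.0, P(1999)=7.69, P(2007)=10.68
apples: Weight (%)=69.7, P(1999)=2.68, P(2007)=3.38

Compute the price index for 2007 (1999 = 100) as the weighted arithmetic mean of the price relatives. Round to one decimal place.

128.0

tea: 14.3 × (4.63/3.71) = 14.3 × 1.247978 = 17.8461
butter: 16.0 × (10.68/7.69) = 16.0 × 1.388817 = 22.2211
apples: 69.7 × (3.38/2.68) = 69.7 × 1.261194 = 87.9052
Index = Σ wᵢ·(p₁ᵢ/p₀ᵢ) = 17.8461 + 22.2211 + 87.9052 = 127.9724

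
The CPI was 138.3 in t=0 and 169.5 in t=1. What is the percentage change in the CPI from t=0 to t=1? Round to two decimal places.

22.56%

Change = (169.5 − 138.3) / 138.3 × 100
       = 31.2 / 138.3 × 100 = 22.5597%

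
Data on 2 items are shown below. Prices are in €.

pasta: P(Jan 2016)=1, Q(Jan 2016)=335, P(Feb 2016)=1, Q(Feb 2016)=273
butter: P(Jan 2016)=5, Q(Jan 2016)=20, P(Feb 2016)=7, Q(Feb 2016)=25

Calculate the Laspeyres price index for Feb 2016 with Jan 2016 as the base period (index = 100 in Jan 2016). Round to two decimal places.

Laspeyres price index uses base-period quantities as weights.
ΣP(Feb 2016)·Q(Jan 2016) = 1×335 + 7×20 = 335 + 140 = 475
ΣP(Jan 2016)·Q(Jan 2016) = 1×335 + 5×20 = 335 + 100 = 435
Index = 475 / 435 × 100 = 109.1954

109.20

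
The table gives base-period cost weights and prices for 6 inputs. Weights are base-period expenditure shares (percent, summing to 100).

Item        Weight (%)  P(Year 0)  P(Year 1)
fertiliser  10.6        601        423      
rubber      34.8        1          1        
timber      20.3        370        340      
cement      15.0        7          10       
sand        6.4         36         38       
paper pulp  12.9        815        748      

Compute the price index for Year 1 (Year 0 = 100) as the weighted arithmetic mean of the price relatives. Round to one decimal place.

100.9

fertiliser: 10.6 × (423/601) = 10.6 × 0.703827 = 7.4606
rubber: 34.8 × (1/1) = 34.8 × 1.000000 = 34.8000
timber: 20.3 × (340/370) = 20.3 × 0.918919 = 18.6541
cement: 15.0 × (10/7) = 15.0 × 1.428571 = 21.4286
sand: 6.4 × (38/36) = 6.4 × 1.055556 = 6.7556
paper pulp: 12.9 × (748/815) = 12.9 × 0.917791 = 11.8395
Index = Σ wᵢ·(p₁ᵢ/p₀ᵢ) = 7.4606 + 34.8000 + 18.6541 + 21.4286 + 6.7556 + 11.8395 = 100.9383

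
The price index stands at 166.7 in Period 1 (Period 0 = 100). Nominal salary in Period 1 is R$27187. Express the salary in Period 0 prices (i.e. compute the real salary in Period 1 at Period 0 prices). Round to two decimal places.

Real = Nominal ÷ (Index/100) = 27187 ÷ (166.7/100)
     = 27187 ÷ 1.667 = 16308.9382

16308.94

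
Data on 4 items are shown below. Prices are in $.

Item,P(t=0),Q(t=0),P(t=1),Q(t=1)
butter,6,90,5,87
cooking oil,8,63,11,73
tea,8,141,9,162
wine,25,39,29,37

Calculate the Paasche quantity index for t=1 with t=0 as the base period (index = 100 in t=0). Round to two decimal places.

106.38

Paasche quantity index uses current-period prices as weights.
ΣP(t=1)·Q(t=1) = 5×87 + 11×73 + 9×162 + 29×37 = 435 + 803 + 1458 + 1073 = 3769
ΣP(t=1)·Q(t=0) = 5×90 + 11×63 + 9×141 + 29×39 = 450 + 693 + 1269 + 1131 = 3543
Index = 3769 / 3543 × 100 = 106.3788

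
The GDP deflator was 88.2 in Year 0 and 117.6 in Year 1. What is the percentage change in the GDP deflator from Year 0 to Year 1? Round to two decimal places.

33.33%

Change = (117.6 − 88.2) / 88.2 × 100
       = 29.4 / 88.2 × 100 = 33.3333%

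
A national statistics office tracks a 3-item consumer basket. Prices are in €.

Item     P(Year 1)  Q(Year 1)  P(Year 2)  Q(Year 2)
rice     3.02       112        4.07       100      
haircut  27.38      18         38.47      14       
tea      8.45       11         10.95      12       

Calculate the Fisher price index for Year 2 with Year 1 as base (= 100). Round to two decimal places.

137.10

Laspeyres component (base-period weights):
ΣP(Year 2)Q(Year 1) = 4.07×112 + 38.47×18 + 10.95×11 = 455.84 + 692.46 + 120.45 = 1268.75
ΣP(Year 1)Q(Year 1) = 3.02×112 + 27.38×18 + 8.45×11 = 338.24 + 492.84 + 92.95 = 924.03
L = 1268.75 / 924.03 × 100 = 137.3061
Paasche component (current-period weights):
ΣP(Year 2)Q(Year 2) = 4.07×100 + 38.47×14 + 10.95×12 = 407 + 538.58 + 131.4 = 1076.98
ΣP(Year 1)Q(Year 2) = 3.02×100 + 27.38×14 + 8.45×12 = 302 + 383.32 + 101.4 = 786.72
P = 1076.98 / 786.72 × 100 = 136.8950
Fisher = √(L × P) = √(137.3061 × 136.8950) = 137.1004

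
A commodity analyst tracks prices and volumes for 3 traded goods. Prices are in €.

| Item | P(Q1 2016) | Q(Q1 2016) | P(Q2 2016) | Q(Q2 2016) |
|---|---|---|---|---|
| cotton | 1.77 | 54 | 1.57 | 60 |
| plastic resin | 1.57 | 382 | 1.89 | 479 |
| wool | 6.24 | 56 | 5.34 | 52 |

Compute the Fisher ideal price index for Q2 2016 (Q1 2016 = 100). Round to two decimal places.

Laspeyres component (base-period weights):
ΣP(Q2 2016)Q(Q1 2016) = 1.57×54 + 1.89×382 + 5.34×56 = 84.78 + 721.98 + 299.04 = 1105.8
ΣP(Q1 2016)Q(Q1 2016) = 1.77×54 + 1.57×382 + 6.24×56 = 95.58 + 599.74 + 349.44 = 1044.76
L = 1105.8 / 1044.76 × 100 = 105.8425
Paasche component (current-period weights):
ΣP(Q2 2016)Q(Q2 2016) = 1.57×60 + 1.89×479 + 5.34×52 = 94.2 + 905.31 + 277.68 = 1277.19
ΣP(Q1 2016)Q(Q2 2016) = 1.77×60 + 1.57×479 + 6.24×52 = 106.2 + 752.03 + 324.48 = 1182.71
P = 1277.19 / 1182.71 × 100 = 107.9884
Fisher = √(L × P) = √(105.8425 × 107.9884) = 106.9101

106.91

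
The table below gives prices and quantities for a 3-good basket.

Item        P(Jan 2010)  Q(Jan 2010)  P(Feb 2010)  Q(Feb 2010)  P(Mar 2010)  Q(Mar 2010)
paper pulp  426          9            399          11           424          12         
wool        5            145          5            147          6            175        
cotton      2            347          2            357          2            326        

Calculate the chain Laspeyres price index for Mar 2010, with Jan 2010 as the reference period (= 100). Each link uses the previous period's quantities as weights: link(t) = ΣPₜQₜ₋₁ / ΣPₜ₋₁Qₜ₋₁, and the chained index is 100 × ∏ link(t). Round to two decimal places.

102.27

Link Jan 2010→Feb 2010:
ΣP(Feb 2010)Q(Jan 2010) = 399×9 + 5×145 + 2×347 = 3591 + 725 + 694 = 5010
ΣP(Jan 2010)Q(Jan 2010) = 426×9 + 5×145 + 2×347 = 3834 + 725 + 694 = 5253
link = 5010/5253 = 0.953741
Link Feb 2010→Mar 2010:
ΣP(Mar 2010)Q(Feb 2010) = 424×11 + 6×147 + 2×357 = 4664 + 882 + 714 = 6260
ΣP(Feb 2010)Q(Feb 2010) = 399×11 + 5×147 + 2×357 = 4389 + 735 + 714 = 5838
link = 6260/5838 = 1.072285
Chained index = 100 × 0.953741 × 1.072285 = 102.2682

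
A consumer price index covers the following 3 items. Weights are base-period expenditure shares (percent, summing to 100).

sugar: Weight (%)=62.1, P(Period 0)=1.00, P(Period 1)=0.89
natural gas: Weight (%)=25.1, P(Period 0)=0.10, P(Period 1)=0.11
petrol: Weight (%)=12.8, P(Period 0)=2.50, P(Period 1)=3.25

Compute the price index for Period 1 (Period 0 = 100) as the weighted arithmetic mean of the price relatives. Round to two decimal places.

sugar: 62.1 × (0.89/1.00) = 62.1 × 0.890000 = 55.2690
natural gas: 25.1 × (0.11/0.10) = 25.1 × 1.100000 = 27.6100
petrol: 12.8 × (3.25/2.50) = 12.8 × 1.300000 = 16.6400
Index = Σ wᵢ·(p₁ᵢ/p₀ᵢ) = 55.2690 + 27.6100 + 16.6400 = 99.5190

99.52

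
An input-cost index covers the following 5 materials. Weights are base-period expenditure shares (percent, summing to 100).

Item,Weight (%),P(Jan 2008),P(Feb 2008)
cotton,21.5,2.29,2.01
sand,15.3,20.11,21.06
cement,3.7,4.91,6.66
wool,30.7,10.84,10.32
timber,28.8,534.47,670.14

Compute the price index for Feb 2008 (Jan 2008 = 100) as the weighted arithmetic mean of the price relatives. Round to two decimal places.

105.25

cotton: 21.5 × (2.01/2.29) = 21.5 × 0.877729 = 18.8712
sand: 15.3 × (21.06/20.11) = 15.3 × 1.047240 = 16.0228
cement: 3.7 × (6.66/4.91) = 3.7 × 1.356415 = 5.0187
wool: 30.7 × (10.32/10.84) = 30.7 × 0.952030 = 29.2273
timber: 28.8 × (670.14/534.47) = 28.8 × 1.253840 = 36.1106
Index = Σ wᵢ·(p₁ᵢ/p₀ᵢ) = 18.8712 + 16.0228 + 5.0187 + 29.2273 + 36.1106 = 105.2506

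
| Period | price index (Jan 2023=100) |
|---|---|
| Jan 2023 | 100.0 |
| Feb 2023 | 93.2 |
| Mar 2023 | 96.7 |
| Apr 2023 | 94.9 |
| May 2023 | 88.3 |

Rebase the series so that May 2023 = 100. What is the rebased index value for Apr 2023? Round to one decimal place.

Rebased(Apr 2023) = 94.9 / 88.3 × 100 = 107.4745

107.5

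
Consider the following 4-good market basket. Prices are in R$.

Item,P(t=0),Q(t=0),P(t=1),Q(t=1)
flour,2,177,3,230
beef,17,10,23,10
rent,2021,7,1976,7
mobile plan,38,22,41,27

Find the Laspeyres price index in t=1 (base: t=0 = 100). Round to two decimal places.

99.92

Laspeyres price index uses base-period quantities as weights.
ΣP(t=1)·Q(t=0) = 3×177 + 23×10 + 1976×7 + 41×22 = 531 + 230 + 13832 + 902 = 15495
ΣP(t=0)·Q(t=0) = 2×177 + 17×10 + 2021×7 + 38×22 = 354 + 170 + 14147 + 836 = 15507
Index = 15495 / 15507 × 100 = 99.9226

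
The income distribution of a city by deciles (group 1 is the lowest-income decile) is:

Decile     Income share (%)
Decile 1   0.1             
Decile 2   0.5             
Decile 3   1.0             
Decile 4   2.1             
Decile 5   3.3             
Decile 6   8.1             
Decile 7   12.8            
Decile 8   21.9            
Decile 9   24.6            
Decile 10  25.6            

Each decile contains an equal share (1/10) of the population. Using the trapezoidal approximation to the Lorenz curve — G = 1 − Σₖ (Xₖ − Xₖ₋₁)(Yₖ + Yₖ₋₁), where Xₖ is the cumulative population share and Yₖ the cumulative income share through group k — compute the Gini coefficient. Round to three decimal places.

Cumulative income shares Yₖ: 0.0010, 0.0060, 0.0160, 0.0370, 0.0700, 0.1510, 0.2790, 0.4980, 0.7440, 1.0000
Σ (Xₖ−Xₖ₋₁)(Yₖ+Yₖ₋₁) = (1/10)(0.0010+0.0000) + (1/10)(0.0060+0.0010) + (1/10)(0.0160+0.0060) + (1/10)(0.0370+0.0160) + (1/10)(0.0700+0.0370) + (1/10)(0.1510+0.0700) + (1/10)(0.2790+0.1510) + (1/10)(0.4980+0.2790) + (1/10)(0.7440+0.4980) + (1/10)(1.0000+0.7440)
  = 0.0001 + 0.0007 + 0.0022 + 0.0053 + 0.0107 + 0.0221 + 0.0430 + 0.0777 + 0.1242 + 0.1744 = 0.4604
G = 1 − 0.4604 = 0.5396

0.540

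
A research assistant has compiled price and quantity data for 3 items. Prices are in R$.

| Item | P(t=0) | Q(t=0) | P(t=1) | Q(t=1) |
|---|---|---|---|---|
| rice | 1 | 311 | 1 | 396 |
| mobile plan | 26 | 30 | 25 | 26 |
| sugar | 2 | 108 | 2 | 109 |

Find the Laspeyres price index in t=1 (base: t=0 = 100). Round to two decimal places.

Laspeyres price index uses base-period quantities as weights.
ΣP(t=1)·Q(t=0) = 1×311 + 25×30 + 2×108 = 311 + 750 + 216 = 1277
ΣP(t=0)·Q(t=0) = 1×311 + 26×30 + 2×108 = 311 + 780 + 216 = 1307
Index = 1277 / 1307 × 100 = 97.7047

97.70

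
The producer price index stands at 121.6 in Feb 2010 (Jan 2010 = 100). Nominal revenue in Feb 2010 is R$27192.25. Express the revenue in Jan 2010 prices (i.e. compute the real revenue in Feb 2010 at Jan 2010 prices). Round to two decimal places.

22362.05

Real = Nominal ÷ (Index/100) = 27192.25 ÷ (121.6/100)
     = 27192.25 ÷ 1.216 = 22362.0477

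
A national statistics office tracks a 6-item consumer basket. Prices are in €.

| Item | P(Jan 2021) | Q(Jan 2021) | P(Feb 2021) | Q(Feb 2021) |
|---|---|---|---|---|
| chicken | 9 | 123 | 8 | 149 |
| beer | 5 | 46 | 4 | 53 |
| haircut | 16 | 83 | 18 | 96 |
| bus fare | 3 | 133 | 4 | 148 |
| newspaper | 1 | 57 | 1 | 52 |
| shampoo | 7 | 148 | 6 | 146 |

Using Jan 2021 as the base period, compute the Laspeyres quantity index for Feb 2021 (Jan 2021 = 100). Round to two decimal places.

112.10

Laspeyres quantity index uses base-period prices as weights.
ΣP(Jan 2021)·Q(Feb 2021) = 9×149 + 5×53 + 16×96 + 3×148 + 1×52 + 7×146 = 1341 + 265 + 1536 + 444 + 52 + 1022 = 4660
ΣP(Jan 2021)·Q(Jan 2021) = 9×123 + 5×46 + 16×83 + 3×133 + 1×57 + 7×148 = 1107 + 230 + 1328 + 399 + 57 + 1036 = 4157
Index = 4660 / 4157 × 100 = 112.1001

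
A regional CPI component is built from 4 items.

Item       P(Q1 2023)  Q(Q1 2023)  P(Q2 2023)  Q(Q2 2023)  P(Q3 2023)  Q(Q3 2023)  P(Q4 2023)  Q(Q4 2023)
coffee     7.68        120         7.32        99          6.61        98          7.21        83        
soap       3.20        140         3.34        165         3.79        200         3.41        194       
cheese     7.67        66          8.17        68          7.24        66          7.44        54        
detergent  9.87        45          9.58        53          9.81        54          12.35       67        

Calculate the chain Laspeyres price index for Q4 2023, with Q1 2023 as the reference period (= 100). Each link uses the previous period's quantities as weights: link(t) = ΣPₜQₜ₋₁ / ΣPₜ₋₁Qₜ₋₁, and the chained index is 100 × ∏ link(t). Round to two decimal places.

103.23

Link Q1 2023→Q2 2023:
ΣP(Q2 2023)Q(Q1 2023) = 7.32×120 + 3.34×140 + 8.17×66 + 9.58×45 = 878.4 + 467.6 + 539.22 + 431.1 = 2316.32
ΣP(Q1 2023)Q(Q1 2023) = 7.68×120 + 3.20×140 + 7.67×66 + 9.87×45 = 921.6 + 448 + 506.22 + 444.15 = 2319.97
link = 2316.32/2319.97 = 0.998427
Link Q2 2023→Q3 2023:
ΣP(Q3 2023)Q(Q2 2023) = 6.61×99 + 3.79×165 + 7.24×68 + 9.81×53 = 654.39 + 625.35 + 492.32 + 519.93 = 2291.99
ΣP(Q2 2023)Q(Q2 2023) = 7.32×99 + 3.34×165 + 8.17×68 + 9.58×53 = 724.68 + 551.1 + 555.56 + 507.74 = 2339.08
link = 2291.99/2339.08 = 0.979868
Link Q3 2023→Q4 2023:
ΣP(Q4 2023)Q(Q3 2023) = 7.21×98 + 3.41×200 + 7.44×66 + 12.35×54 = 706.58 + 682 + 491.04 + 666.9 = 2546.52
ΣP(Q3 2023)Q(Q3 2023) = 6.61×98 + 3.79×200 + 7.24×66 + 9.81×54 = 647.78 + 758 + 477.84 + 529.74 = 2413.36
link = 2546.52/2413.36 = 1.055176
Chained index = 100 × 0.998427 × 0.979868 × 1.055176 = 103.2307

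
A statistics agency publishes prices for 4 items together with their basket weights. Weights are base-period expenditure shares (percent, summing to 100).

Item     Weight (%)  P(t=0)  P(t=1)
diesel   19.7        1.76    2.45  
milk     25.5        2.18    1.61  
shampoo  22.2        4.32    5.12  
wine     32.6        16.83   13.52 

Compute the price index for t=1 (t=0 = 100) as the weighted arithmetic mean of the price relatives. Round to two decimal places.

98.76

diesel: 19.7 × (2.45/1.76) = 19.7 × 1.392045 = 27.4233
milk: 25.5 × (1.61/2.18) = 25.5 × 0.738532 = 18.8326
shampoo: 22.2 × (5.12/4.32) = 22.2 × 1.185185 = 26.3111
wine: 32.6 × (13.52/16.83) = 32.6 × 0.803327 = 26.1885
Index = Σ wᵢ·(p₁ᵢ/p₀ᵢ) = 27.4233 + 18.8326 + 26.3111 + 26.1885 = 98.7554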